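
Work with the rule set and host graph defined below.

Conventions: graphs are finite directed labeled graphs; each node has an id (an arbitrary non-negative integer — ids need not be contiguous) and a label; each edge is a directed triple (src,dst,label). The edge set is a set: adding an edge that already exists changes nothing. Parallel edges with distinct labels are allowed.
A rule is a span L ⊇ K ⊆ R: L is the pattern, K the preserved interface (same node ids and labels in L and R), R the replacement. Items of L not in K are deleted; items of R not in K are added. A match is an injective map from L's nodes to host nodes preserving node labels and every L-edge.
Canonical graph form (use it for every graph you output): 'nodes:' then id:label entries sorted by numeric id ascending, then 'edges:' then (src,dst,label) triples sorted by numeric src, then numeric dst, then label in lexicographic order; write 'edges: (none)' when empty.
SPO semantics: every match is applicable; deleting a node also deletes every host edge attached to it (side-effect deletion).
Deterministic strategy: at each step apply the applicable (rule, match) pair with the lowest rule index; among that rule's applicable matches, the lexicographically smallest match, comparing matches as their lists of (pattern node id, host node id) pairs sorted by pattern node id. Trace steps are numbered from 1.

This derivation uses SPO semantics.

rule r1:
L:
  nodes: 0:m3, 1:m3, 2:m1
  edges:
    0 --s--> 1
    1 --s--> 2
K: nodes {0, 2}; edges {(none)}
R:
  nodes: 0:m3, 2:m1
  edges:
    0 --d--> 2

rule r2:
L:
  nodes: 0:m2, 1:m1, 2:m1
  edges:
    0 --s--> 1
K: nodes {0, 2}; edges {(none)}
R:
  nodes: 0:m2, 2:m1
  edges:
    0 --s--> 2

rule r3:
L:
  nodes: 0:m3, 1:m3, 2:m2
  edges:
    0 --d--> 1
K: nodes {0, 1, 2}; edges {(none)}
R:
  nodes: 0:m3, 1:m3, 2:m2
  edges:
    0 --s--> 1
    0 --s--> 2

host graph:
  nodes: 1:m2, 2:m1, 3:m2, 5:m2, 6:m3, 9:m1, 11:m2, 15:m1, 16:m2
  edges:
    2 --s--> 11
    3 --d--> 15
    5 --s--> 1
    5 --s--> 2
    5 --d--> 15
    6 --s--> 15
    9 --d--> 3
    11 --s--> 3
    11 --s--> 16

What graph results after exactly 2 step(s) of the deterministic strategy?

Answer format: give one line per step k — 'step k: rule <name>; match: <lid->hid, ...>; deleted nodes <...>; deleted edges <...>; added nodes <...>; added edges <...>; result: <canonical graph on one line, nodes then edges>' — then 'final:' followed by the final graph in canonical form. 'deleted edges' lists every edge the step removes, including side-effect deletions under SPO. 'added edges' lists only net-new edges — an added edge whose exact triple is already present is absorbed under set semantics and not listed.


step 1: rule r2; match: 0->5, 1->2, 2->9; deleted nodes 2; deleted edges (2,11,s); (5,2,s); added nodes (none); added edges (5,9,s); result: nodes: 1:m2, 3:m2, 5:m2, 6:m3, 9:m1, 11:m2, 15:m1, 16:m2 edges: (3,15,d); (5,1,s); (5,9,s); (5,15,d); (6,15,s); (9,3,d); (11,3,s); (11,16,s)
step 2: rule r2; match: 0->5, 1->9, 2->15; deleted nodes 9; deleted edges (5,9,s); (9,3,d); added nodes (none); added edges (5,15,s); result: nodes: 1:m2, 3:m2, 5:m2, 6:m3, 11:m2, 15:m1, 16:m2 edges: (3,15,d); (5,1,s); (5,15,d); (5,15,s); (6,15,s); (11,3,s); (11,16,s)
final:
nodes: 1:m2, 3:m2, 5:m2, 6:m3, 11:m2, 15:m1, 16:m2
edges: (3,15,d); (5,1,s); (5,15,d); (5,15,s); (6,15,s); (11,3,s); (11,16,s)


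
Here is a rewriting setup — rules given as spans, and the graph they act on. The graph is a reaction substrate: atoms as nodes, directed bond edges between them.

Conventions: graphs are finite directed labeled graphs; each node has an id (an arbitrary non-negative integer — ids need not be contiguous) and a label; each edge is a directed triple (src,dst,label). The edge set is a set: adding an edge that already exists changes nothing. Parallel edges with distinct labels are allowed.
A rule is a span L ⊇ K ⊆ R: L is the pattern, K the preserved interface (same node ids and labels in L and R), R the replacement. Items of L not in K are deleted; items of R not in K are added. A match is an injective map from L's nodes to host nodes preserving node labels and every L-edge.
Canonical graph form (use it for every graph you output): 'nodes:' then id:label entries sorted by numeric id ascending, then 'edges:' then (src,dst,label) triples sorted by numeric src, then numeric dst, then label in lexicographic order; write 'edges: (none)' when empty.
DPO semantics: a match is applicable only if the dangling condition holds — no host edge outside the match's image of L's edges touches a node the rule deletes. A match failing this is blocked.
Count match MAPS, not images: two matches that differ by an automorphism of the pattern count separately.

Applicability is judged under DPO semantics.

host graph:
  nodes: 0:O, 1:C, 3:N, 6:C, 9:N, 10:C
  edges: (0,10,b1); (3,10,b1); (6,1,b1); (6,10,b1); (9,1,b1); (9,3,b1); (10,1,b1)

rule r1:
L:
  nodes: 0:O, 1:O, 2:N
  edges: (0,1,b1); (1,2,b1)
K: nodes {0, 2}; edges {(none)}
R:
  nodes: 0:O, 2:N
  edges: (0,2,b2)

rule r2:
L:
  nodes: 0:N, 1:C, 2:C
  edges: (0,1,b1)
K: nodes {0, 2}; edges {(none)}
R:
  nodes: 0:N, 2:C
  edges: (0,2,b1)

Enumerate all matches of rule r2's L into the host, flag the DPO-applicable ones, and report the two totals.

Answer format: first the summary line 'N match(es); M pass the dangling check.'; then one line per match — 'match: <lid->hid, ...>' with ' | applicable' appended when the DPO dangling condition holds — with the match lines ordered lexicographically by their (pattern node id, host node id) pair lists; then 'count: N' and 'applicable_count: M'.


4 match(es); 0 pass the dangling check.
match: 0->3, 1->10, 2->1
match: 0->3, 1->10, 2->6
match: 0->9, 1->1, 2->6
match: 0->9, 1->1, 2->10
count: 4
applicable_count: 0


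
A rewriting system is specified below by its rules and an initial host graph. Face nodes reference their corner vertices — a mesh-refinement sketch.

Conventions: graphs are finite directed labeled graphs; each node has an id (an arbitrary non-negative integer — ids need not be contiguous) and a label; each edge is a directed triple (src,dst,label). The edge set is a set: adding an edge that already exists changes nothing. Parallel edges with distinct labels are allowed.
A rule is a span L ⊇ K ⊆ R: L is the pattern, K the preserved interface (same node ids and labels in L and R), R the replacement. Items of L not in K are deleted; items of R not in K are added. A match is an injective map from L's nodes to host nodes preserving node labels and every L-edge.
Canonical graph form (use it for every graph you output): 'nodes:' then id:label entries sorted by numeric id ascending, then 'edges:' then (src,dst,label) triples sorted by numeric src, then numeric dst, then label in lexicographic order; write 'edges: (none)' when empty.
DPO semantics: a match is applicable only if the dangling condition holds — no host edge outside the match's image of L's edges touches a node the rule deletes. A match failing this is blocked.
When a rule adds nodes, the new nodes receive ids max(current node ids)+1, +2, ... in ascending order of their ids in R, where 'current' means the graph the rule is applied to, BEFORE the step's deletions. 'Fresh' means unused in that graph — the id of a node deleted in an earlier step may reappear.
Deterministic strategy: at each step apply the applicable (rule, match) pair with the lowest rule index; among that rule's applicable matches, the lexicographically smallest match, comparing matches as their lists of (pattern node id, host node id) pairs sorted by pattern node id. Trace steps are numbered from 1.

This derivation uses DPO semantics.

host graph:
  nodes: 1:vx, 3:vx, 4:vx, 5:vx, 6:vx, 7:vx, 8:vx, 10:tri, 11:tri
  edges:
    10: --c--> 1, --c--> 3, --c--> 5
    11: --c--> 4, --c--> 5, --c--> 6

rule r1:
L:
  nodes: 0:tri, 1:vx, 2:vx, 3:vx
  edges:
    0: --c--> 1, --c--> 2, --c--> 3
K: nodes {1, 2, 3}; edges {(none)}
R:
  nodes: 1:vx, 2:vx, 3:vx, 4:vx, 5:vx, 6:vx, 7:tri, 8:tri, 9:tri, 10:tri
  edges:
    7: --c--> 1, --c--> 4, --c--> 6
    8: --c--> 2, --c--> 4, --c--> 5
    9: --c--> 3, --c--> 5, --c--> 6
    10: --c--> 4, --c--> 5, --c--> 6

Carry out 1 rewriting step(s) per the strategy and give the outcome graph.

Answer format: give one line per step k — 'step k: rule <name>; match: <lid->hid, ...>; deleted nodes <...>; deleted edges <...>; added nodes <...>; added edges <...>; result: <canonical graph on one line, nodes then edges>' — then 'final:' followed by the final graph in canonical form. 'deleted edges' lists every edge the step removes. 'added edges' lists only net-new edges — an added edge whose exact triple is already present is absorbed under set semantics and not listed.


step 1: rule r1; match: 0->10, 1->1, 2->3, 3->5; deleted nodes 10; deleted edges (10,1,c); (10,3,c); (10,5,c); added nodes 12, 13, 14, 15, 16, 17, 18; added edges (15,1,c); (15,12,c); (15,14,c); (16,3,c); (16,12,c); (16,13,c); (17,5,c); (17,13,c); (17,14,c); (18,12,c); (18,13,c); (18,14,c); result: nodes: 1:vx, 3:vx, 4:vx, 5:vx, 6:vx, 7:vx, 8:vx, 11:tri, 12:vx, 13:vx, 14:vx, 15:tri, 16:tri, 17:tri, 18:tri edges: (11,4,c); (11,5,c); (11,6,c); (15,1,c); (15,12,c); (15,14,c); (16,3,c); (16,12,c); (16,13,c); (17,5,c); (17,13,c); (17,14,c); (18,12,c); (18,13,c); (18,14,c)
final:
nodes: 1:vx, 3:vx, 4:vx, 5:vx, 6:vx, 7:vx, 8:vx, 11:tri, 12:vx, 13:vx, 14:vx, 15:tri, 16:tri, 17:tri, 18:tri
edges: (11,4,c); (11,5,c); (11,6,c); (15,1,c); (15,12,c); (15,14,c); (16,3,c); (16,12,c); (16,13,c); (17,5,c); (17,13,c); (17,14,c); (18,12,c); (18,13,c); (18,14,c)


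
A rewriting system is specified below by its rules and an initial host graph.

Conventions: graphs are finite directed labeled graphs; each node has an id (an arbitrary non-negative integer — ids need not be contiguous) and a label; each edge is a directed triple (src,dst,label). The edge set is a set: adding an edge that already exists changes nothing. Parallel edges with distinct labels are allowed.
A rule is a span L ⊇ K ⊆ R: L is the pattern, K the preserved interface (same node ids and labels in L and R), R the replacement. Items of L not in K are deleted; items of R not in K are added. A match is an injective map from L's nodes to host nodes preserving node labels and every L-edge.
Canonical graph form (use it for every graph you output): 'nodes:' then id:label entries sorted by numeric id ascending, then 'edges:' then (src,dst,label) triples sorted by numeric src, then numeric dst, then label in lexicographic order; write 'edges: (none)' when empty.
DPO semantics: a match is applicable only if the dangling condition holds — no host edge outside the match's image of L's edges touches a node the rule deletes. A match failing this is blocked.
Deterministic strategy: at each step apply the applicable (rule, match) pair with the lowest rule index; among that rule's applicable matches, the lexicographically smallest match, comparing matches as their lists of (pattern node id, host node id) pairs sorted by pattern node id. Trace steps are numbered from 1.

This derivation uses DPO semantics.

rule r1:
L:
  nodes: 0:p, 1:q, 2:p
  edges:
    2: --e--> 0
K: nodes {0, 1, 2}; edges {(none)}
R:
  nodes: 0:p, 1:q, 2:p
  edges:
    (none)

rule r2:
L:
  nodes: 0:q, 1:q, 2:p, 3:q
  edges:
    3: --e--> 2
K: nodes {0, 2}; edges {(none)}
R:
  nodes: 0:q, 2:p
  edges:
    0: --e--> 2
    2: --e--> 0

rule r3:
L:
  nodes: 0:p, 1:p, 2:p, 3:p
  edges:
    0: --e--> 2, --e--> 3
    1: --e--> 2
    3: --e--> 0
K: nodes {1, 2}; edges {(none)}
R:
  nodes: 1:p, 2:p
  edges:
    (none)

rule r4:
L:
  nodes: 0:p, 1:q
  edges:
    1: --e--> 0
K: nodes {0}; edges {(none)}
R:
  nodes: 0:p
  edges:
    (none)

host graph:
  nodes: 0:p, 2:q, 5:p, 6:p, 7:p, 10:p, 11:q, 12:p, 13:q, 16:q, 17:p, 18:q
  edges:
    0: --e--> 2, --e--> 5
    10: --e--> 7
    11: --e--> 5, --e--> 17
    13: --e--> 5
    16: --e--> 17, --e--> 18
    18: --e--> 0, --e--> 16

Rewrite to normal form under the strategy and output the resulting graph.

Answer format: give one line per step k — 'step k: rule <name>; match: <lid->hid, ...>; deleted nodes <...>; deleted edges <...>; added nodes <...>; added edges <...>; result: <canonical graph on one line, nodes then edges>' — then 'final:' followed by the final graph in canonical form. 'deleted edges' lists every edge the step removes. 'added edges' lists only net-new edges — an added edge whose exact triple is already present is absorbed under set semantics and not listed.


step 1: rule r1; match: 0->5, 1->2, 2->0; deleted nodes (none); deleted edges (0,5,e); added nodes (none); added edges (none); result: nodes: 0:p, 2:q, 5:p, 6:p, 7:p, 10:p, 11:q, 12:p, 13:q, 16:q, 17:p, 18:q edges: (0,2,e); (10,7,e); (11,5,e); (11,17,e); (13,5,e); (16,17,e); (16,18,e); (18,0,e); (18,16,e)
step 2: rule r1; match: 0->7, 1->2, 2->10; deleted nodes (none); deleted edges (10,7,e); added nodes (none); added edges (none); result: nodes: 0:p, 2:q, 5:p, 6:p, 7:p, 10:p, 11:q, 12:p, 13:q, 16:q, 17:p, 18:q edges: (0,2,e); (11,5,e); (11,17,e); (13,5,e); (16,17,e); (16,18,e); (18,0,e); (18,16,e)
step 3: rule r4; match: 0->5, 1->13; deleted nodes 13; deleted edges (13,5,e); added nodes (none); added edges (none); result: nodes: 0:p, 2:q, 5:p, 6:p, 7:p, 10:p, 11:q, 12:p, 16:q, 17:p, 18:q edges: (0,2,e); (11,5,e); (11,17,e); (16,17,e); (16,18,e); (18,0,e); (18,16,e)
final:
nodes: 0:p, 2:q, 5:p, 6:p, 7:p, 10:p, 11:q, 12:p, 16:q, 17:p, 18:q
edges: (0,2,e); (11,5,e); (11,17,e); (16,17,e); (16,18,e); (18,0,e); (18,16,e)


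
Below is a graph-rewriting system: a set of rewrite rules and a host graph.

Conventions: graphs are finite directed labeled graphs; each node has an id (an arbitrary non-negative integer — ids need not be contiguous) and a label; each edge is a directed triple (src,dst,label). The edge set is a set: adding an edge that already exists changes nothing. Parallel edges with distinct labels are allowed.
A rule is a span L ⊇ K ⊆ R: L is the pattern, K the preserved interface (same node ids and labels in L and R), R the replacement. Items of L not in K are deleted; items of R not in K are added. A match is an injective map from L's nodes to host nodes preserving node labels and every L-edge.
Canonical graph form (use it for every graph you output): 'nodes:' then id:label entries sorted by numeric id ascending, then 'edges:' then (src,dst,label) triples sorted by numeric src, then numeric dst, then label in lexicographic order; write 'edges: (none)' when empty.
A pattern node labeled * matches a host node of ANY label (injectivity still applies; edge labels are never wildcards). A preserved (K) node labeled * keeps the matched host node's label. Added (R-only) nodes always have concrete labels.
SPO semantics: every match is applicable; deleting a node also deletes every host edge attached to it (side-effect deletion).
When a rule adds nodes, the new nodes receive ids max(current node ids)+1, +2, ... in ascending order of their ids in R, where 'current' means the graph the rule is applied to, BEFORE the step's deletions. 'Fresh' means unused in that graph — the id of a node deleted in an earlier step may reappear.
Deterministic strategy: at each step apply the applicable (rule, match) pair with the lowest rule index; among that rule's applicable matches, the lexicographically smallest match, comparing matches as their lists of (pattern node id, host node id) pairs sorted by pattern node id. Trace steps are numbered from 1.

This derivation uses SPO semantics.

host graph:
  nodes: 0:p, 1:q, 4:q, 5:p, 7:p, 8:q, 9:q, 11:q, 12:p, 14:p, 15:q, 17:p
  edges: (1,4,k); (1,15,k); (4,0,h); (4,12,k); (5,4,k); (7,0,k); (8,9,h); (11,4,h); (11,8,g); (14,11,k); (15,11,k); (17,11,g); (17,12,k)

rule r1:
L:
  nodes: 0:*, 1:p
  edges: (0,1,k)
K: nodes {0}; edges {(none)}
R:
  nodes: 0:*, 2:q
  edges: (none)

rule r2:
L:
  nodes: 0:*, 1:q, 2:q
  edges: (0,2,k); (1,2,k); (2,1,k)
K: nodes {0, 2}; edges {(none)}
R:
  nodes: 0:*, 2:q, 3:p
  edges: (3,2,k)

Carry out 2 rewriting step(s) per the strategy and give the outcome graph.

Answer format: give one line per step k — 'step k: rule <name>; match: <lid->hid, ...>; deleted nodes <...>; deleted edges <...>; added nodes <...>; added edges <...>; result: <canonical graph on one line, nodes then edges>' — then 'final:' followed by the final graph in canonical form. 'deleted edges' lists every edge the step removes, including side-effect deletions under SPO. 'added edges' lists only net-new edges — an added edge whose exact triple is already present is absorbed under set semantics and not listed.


step 1: rule r1; match: 0->4, 1->12; deleted nodes 12; deleted edges (4,12,k); (17,12,k); added nodes 18; added edges (none); result: nodes: 0:p, 1:q, 4:q, 5:p, 7:p, 8:q, 9:q, 11:q, 14:p, 15:q, 17:p, 18:q edges: (1,4,k); (1,15,k); (4,0,h); (5,4,k); (7,0,k); (8,9,h); (11,4,h); (11,8,g); (14,11,k); (15,11,k); (17,11,g)
step 2: rule r1; match: 0->7, 1->0; deleted nodes 0; deleted edges (4,0,h); (7,0,k); added nodes 19; added edges (none); result: nodes: 1:q, 4:q, 5:p, 7:p, 8:q, 9:q, 11:q, 14:p, 15:q, 17:p, 18:q, 19:q edges: (1,4,k); (1,15,k); (5,4,k); (8,9,h); (11,4,h); (11,8,g); (14,11,k); (15,11,k); (17,11,g)
final:
nodes: 1:q, 4:q, 5:p, 7:p, 8:q, 9:q, 11:q, 14:p, 15:q, 17:p, 18:q, 19:q
edges: (1,4,k); (1,15,k); (5,4,k); (8,9,h); (11,4,h); (11,8,g); (14,11,k); (15,11,k); (17,11,g)


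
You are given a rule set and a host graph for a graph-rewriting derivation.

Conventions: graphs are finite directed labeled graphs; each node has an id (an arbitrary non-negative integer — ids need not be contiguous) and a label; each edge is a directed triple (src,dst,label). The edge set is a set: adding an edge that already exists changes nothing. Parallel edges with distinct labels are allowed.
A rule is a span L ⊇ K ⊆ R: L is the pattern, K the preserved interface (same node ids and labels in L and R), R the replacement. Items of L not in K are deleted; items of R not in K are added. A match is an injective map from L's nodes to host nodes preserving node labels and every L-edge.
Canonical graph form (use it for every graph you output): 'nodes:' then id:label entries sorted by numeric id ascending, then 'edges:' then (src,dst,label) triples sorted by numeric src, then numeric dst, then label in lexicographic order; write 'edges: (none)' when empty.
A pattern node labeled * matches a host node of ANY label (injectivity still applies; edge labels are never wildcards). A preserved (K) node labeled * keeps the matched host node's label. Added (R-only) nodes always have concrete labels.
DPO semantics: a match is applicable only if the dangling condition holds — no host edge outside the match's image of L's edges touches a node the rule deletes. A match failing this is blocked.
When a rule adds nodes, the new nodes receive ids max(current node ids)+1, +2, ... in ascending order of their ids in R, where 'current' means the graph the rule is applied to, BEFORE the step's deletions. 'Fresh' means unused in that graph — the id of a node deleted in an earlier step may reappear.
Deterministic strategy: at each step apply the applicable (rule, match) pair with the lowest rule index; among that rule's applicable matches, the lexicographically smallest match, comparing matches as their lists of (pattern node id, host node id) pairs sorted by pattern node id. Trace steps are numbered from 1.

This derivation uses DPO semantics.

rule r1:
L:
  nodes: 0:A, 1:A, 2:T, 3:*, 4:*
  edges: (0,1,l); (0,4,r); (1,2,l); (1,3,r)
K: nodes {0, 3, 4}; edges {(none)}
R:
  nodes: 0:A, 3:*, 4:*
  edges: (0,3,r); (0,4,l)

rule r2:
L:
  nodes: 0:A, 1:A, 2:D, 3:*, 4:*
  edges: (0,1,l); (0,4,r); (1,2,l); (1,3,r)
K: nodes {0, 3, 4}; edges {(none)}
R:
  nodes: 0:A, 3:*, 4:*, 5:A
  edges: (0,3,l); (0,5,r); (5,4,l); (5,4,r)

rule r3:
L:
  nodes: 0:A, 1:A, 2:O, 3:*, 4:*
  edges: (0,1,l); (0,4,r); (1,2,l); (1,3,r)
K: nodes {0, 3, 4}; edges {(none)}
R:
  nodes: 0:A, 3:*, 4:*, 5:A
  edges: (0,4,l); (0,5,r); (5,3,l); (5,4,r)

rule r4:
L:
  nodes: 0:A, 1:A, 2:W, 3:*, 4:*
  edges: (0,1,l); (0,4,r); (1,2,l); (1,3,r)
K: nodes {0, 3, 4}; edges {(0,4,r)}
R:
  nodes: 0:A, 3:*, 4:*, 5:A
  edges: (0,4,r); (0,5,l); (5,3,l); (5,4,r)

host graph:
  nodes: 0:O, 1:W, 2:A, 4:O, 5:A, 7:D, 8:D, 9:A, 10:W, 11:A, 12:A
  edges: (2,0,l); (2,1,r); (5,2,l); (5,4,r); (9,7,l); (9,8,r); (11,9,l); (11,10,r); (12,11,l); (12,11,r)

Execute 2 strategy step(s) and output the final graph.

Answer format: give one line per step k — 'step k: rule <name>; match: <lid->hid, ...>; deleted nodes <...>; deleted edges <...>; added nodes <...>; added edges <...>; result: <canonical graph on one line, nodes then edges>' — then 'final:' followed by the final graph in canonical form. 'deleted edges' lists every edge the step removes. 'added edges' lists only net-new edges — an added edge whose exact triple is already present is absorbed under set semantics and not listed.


step 1: rule r2; match: 0->11, 1->9, 2->7, 3->8, 4->10; deleted nodes 7, 9; deleted edges (9,7,l); (9,8,r); (11,9,l); (11,10,r); added nodes 13; added edges (11,8,l); (11,13,r); (13,10,l); (13,10,r); result: nodes: 0:O, 1:W, 2:A, 4:O, 5:A, 8:D, 10:W, 11:A, 12:A, 13:A edges: (2,0,l); (2,1,r); (5,2,l); (5,4,r); (11,8,l); (11,13,r); (12,11,l); (12,11,r); (13,10,l); (13,10,r)
step 2: rule r3; match: 0->5, 1->2, 2->0, 3->1, 4->4; deleted nodes 0, 2; deleted edges (2,0,l); (2,1,r); (5,2,l); (5,4,r); added nodes 14; added edges (5,4,l); (5,14,r); (14,1,l); (14,4,r); result: nodes: 1:W, 4:O, 5:A, 8:D, 10:W, 11:A, 12:A, 13:A, 14:A edges: (5,4,l); (5,14,r); (11,8,l); (11,13,r); (12,11,l); (12,11,r); (13,10,l); (13,10,r); (14,1,l); (14,4,r)
final:
nodes: 1:W, 4:O, 5:A, 8:D, 10:W, 11:A, 12:A, 13:A, 14:A
edges: (5,4,l); (5,14,r); (11,8,l); (11,13,r); (12,11,l); (12,11,r); (13,10,l); (13,10,r); (14,1,l); (14,4,r)


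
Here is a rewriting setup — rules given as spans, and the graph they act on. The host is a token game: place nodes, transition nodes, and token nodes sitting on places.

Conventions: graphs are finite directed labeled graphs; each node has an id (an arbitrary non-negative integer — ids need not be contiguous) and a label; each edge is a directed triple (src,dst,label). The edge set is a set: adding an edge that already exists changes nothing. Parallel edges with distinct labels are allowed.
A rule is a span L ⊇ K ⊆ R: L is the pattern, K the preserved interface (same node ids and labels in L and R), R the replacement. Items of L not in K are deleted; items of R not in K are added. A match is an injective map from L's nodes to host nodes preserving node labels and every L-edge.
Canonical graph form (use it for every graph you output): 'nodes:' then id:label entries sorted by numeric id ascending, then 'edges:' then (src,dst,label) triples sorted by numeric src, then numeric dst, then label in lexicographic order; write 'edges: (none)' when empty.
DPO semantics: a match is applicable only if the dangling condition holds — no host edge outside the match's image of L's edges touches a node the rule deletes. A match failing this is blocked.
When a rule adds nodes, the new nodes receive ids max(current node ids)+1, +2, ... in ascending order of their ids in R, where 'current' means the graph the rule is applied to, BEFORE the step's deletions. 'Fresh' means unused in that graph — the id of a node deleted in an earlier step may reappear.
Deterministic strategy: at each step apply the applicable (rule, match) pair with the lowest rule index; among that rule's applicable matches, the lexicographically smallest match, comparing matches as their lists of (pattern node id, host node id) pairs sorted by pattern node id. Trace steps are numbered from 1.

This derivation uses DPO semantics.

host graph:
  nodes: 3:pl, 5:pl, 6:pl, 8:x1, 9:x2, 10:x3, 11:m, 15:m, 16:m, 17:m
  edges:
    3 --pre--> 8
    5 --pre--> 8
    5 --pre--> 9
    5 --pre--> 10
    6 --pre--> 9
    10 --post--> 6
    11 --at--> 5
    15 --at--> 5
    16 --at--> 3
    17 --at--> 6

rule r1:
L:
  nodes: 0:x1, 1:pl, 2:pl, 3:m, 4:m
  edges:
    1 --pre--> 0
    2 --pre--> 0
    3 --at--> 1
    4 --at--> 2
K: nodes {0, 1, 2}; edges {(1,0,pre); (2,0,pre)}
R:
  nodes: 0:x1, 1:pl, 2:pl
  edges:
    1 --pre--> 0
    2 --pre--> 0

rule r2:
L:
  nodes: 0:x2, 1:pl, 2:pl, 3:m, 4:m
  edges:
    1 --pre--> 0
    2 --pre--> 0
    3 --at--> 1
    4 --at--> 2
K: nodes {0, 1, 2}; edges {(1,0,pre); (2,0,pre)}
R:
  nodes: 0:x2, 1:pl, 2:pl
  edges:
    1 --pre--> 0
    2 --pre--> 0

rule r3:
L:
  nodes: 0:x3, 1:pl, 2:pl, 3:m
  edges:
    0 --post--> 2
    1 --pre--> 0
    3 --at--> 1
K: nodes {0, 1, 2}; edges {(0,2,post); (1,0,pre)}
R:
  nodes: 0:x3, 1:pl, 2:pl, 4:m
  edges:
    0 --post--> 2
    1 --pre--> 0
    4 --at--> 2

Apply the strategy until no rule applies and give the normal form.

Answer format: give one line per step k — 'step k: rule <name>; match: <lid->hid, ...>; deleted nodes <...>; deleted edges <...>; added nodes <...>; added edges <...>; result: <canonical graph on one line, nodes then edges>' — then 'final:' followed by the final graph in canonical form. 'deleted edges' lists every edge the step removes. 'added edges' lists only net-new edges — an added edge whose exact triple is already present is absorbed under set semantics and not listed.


step 1: rule r1; match: 0->8, 1->3, 2->5, 3->16, 4->11; deleted nodes 11, 16; deleted edges (11,5,at); (16,3,at); added nodes (none); added edges (none); result: nodes: 3:pl, 5:pl, 6:pl, 8:x1, 9:x2, 10:x3, 15:m, 17:m edges: (3,8,pre); (5,8,pre); (5,9,pre); (5,10,pre); (6,9,pre); (10,6,post); (15,5,at); (17,6,at)
step 2: rule r2; match: 0->9, 1->5, 2->6, 3->15, 4->17; deleted nodes 15, 17; deleted edges (15,5,at); (17,6,at); added nodes (none); added edges (none); result: nodes: 3:pl, 5:pl, 6:pl, 8:x1, 9:x2, 10:x3 edges: (3,8,pre); (5,8,pre); (5,9,pre); (5,10,pre); (6,9,pre); (10,6,post)
final:
nodes: 3:pl, 5:pl, 6:pl, 8:x1, 9:x2, 10:x3
edges: (3,8,pre); (5,8,pre); (5,9,pre); (5,10,pre); (6,9,pre); (10,6,post)


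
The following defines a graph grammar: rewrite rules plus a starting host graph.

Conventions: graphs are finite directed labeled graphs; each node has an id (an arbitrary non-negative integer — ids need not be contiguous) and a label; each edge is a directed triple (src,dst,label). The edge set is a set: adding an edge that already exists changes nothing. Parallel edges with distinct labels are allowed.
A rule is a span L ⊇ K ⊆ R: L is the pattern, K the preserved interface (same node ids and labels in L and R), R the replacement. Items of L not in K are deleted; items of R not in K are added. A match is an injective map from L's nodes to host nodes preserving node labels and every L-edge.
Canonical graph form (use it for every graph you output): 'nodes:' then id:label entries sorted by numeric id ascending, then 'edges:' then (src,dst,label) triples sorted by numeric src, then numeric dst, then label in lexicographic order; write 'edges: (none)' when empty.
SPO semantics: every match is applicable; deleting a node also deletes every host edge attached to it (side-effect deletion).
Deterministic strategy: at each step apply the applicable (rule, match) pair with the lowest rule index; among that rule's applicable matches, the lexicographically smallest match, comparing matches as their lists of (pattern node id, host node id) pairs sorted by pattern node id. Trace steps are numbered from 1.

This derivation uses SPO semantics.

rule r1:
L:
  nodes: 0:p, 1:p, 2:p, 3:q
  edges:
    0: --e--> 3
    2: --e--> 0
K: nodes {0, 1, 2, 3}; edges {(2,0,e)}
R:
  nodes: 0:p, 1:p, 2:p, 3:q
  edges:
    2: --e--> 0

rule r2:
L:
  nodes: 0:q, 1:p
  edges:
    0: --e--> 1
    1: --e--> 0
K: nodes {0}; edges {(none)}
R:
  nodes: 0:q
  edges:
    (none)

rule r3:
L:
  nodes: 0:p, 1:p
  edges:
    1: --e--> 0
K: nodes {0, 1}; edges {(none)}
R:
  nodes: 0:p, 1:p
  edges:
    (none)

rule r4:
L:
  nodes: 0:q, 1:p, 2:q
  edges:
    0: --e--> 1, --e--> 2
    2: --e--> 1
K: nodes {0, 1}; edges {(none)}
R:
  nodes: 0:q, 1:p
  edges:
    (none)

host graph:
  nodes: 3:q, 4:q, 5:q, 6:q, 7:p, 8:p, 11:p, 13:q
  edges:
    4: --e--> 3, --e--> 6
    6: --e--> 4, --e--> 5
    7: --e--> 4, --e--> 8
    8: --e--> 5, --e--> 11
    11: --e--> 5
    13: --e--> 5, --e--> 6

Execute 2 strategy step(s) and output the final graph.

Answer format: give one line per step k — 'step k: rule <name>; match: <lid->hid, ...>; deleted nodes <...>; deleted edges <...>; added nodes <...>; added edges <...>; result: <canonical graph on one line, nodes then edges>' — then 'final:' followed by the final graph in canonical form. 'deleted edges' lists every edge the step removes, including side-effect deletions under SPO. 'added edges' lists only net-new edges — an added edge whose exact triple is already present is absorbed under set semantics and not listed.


step 1: rule r1; match: 0->8, 1->11, 2->7, 3->5; deleted nodes (none); deleted edges (8,5,e); added nodes (none); added edges (none); result: nodes: 3:q, 4:q, 5:q, 6:q, 7:p, 8:p, 11:p, 13:q edges: (4,3,e); (4,6,e); (6,4,e); (6,5,e); (7,4,e); (7,8,e); (8,11,e); (11,5,e); (13,5,e); (13,6,e)
step 2: rule r1; match: 0->11, 1->7, 2->8, 3->5; deleted nodes (none); deleted edges (11,5,e); added nodes (none); added edges (none); result: nodes: 3:q, 4:q, 5:q, 6:q, 7:p, 8:p, 11:p, 13:q edges: (4,3,e); (4,6,e); (6,4,e); (6,5,e); (7,4,e); (7,8,e); (8,11,e); (13,5,e); (13,6,e)
final:
nodes: 3:q, 4:q, 5:q, 6:q, 7:p, 8:p, 11:p, 13:q
edges: (4,3,e); (4,6,e); (6,4,e); (6,5,e); (7,4,e); (7,8,e); (8,11,e); (13,5,e); (13,6,e)


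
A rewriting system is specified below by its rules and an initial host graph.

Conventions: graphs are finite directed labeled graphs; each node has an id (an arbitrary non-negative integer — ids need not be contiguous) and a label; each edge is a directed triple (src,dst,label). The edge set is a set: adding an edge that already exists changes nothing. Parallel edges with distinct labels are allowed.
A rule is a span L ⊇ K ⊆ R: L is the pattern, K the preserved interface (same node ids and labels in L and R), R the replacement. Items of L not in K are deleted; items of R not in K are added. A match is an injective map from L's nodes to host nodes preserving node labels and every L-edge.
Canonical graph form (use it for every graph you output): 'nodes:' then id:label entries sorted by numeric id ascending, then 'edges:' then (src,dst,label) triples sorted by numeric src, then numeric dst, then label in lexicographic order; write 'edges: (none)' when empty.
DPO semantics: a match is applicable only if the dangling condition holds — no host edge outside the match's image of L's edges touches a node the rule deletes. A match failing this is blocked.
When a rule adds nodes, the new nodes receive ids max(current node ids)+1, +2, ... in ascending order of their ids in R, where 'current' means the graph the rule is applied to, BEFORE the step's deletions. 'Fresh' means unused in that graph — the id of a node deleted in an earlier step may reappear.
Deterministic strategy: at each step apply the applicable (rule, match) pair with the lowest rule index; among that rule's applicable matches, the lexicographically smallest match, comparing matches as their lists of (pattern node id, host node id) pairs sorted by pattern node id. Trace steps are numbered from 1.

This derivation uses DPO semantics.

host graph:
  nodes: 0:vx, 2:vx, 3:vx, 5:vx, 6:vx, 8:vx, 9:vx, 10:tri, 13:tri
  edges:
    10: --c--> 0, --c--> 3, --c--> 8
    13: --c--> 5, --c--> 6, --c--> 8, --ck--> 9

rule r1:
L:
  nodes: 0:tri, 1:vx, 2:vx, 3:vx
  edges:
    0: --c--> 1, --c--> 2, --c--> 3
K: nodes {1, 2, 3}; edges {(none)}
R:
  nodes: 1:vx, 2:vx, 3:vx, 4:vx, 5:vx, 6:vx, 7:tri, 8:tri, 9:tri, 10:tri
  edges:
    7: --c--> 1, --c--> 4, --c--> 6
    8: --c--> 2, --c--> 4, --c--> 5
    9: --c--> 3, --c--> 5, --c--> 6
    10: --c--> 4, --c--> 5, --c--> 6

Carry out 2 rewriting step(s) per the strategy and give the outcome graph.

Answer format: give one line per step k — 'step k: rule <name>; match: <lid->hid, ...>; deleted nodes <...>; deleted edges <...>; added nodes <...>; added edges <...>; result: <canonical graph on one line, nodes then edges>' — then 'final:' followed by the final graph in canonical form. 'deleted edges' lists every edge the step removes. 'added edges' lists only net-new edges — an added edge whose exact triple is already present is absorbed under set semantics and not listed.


step 1: rule r1; match: 0->10, 1->0, 2->3, 3->8; deleted nodes 10; deleted edges (10,0,c); (10,3,c); (10,8,c); added nodes 14, 15, 16, 17, 18, 19, 20; added edges (17,0,c); (17,14,c); (17,16,c); (18,3,c); (18,14,c); (18,15,c); (19,8,c); (19,15,c); (19,16,c); (20,14,c); (20,15,c); (20,16,c); result: nodes: 0:vx, 2:vx, 3:vx, 5:vx, 6:vx, 8:vx, 9:vx, 13:tri, 14:vx, 15:vx, 16:vx, 17:tri, 18:tri, 19:tri, 20:tri edges: (13,5,c); (13,6,c); (13,8,c); (13,9,ck); (17,0,c); (17,14,c); (17,16,c); (18,3,c); (18,14,c); (18,15,c); (19,8,c); (19,15,c); (19,16,c); (20,14,c); (20,15,c); (20,16,c)
step 2: rule r1; match: 0->17, 1->0, 2->14, 3->16; deleted nodes 17; deleted edges (17,0,c); (17,14,c); (17,16,c); added nodes 21, 22, 23, 24, 25, 26, 27; added edges (24,0,c); (24,21,c); (24,23,c); (25,14,c); (25,21,c); (25,22,c); (26,16,c); (26,22,c); (26,23,c); (27,21,c); (27,22,c); (27,23,c); result: nodes: 0:vx, 2:vx, 3:vx, 5:vx, 6:vx, 8:vx, 9:vx, 13:tri, 14:vx, 15:vx, 16:vx, 18:tri, 19:tri, 20:tri, 21:vx, 22:vx, 23:vx, 24:tri, 25:tri, 26:tri, 27:tri edges: (13,5,c); (13,6,c); (13,8,c); (13,9,ck); (18,3,c); (18,14,c); (18,15,c); (19,8,c); (19,15,c); (19,16,c); (20,14,c); (20,15,c); (20,16,c); (24,0,c); (24,21,c); (24,23,c); (25,14,c); (25,21,c); (25,22,c); (26,16,c); (26,22,c); (26,23,c); (27,21,c); (27,22,c); (27,23,c)
final:
nodes: 0:vx, 2:vx, 3:vx, 5:vx, 6:vx, 8:vx, 9:vx, 13:tri, 14:vx, 15:vx, 16:vx, 18:tri, 19:tri, 20:tri, 21:vx, 22:vx, 23:vx, 24:tri, 25:tri, 26:tri, 27:tri
edges: (13,5,c); (13,6,c); (13,8,c); (13,9,ck); (18,3,c); (18,14,c); (18,15,c); (19,8,c); (19,15,c); (19,16,c); (20,14,c); (20,15,c); (20,16,c); (24,0,c); (24,21,c); (24,23,c); (25,14,c); (25,21,c); (25,22,c); (26,16,c); (26,22,c); (26,23,c); (27,21,c); (27,22,c); (27,23,c)


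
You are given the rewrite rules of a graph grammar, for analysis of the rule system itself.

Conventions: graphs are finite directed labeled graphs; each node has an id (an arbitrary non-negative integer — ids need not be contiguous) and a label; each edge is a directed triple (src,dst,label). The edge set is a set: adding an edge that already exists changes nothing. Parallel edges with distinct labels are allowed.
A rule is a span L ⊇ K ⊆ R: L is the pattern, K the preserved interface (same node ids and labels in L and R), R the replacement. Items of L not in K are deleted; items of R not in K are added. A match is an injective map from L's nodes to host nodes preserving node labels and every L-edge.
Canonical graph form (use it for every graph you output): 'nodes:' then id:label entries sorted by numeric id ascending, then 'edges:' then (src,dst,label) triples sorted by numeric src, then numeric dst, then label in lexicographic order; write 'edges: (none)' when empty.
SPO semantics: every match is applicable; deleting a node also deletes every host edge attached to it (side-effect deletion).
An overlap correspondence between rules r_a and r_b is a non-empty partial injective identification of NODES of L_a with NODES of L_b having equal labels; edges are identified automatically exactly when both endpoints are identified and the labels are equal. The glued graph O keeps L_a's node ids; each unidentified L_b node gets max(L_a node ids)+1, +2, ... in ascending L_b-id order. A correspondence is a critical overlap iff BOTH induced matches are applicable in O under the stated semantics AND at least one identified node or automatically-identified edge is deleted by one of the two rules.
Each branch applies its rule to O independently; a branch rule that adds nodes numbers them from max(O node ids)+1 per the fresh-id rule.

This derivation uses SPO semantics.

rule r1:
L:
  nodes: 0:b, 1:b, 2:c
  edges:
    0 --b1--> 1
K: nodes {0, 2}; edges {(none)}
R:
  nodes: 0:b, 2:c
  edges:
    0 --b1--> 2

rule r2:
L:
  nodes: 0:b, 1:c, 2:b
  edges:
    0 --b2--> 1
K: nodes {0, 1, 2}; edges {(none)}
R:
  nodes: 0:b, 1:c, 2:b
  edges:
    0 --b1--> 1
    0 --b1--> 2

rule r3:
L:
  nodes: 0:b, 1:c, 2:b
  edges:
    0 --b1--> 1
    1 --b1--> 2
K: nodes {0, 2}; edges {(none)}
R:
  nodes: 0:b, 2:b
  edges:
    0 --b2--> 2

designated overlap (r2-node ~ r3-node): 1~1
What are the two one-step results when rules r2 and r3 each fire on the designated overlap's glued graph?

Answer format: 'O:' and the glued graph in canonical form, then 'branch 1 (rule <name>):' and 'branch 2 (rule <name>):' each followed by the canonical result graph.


O:
nodes: 0:b, 1:c, 2:b, 3:b, 4:b
edges: (0,1,b2); (1,4,b1); (3,1,b1)
branch 1 (rule r2):
nodes: 0:b, 1:c, 2:b, 3:b, 4:b
edges: (0,1,b1); (0,2,b1); (1,4,b1); (3,1,b1)
branch 2 (rule r3):
nodes: 0:b, 2:b, 3:b, 4:b
edges: (3,4,b2)


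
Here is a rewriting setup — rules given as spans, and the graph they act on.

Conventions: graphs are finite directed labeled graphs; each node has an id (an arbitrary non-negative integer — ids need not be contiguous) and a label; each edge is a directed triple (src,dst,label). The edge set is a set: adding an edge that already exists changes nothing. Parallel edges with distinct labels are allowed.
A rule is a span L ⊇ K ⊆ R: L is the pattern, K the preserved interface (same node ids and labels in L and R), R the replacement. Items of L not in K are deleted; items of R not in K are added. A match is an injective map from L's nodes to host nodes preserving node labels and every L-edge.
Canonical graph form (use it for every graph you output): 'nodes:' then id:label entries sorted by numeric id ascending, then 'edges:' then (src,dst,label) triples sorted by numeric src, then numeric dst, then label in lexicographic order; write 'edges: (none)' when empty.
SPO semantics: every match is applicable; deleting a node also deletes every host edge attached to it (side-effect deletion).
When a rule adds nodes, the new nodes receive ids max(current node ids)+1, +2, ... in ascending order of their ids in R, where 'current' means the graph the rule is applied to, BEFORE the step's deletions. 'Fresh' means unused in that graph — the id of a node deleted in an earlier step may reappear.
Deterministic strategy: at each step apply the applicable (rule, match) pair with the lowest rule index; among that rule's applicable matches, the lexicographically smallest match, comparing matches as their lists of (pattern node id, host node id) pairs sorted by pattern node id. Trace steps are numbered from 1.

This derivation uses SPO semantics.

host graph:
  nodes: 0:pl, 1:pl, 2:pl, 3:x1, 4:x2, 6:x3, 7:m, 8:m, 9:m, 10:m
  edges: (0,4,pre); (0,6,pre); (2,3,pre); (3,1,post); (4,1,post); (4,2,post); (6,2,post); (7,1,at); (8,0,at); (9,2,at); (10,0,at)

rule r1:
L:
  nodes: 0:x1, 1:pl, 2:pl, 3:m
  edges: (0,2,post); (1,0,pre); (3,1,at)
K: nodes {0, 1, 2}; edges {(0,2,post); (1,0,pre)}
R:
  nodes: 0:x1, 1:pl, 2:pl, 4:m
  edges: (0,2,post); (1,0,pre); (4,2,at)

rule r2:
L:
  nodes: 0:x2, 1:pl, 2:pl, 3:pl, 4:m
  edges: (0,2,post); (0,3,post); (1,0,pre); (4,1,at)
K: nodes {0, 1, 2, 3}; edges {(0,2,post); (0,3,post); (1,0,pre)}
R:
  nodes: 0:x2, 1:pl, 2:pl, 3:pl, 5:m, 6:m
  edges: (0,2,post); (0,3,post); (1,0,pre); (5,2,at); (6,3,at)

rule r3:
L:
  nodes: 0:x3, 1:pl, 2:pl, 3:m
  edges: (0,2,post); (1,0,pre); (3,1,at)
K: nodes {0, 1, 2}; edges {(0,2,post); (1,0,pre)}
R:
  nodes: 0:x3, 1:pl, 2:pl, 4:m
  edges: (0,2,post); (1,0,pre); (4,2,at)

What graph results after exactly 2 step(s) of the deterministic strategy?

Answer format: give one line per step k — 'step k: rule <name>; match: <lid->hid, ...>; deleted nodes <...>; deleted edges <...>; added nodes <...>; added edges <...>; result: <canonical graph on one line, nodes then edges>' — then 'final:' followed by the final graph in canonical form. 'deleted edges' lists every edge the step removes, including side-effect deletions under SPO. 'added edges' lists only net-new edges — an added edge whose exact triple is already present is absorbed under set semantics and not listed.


step 1: rule r1; match: 0->3, 1->2, 2->1, 3->9; deleted nodes 9; deleted edges (9,2,at); added nodes 11; added edges (11,1,at); result: nodes: 0:pl, 1:pl, 2:pl, 3:x1, 4:x2, 6:x3, 7:m, 8:m, 10:m, 11:m edges: (0,4,pre); (0,6,pre); (2,3,pre); (3,1,post); (4,1,post); (4,2,post); (6,2,post); (7,1,at); (8,0,at); (10,0,at); (11,1,at)
step 2: rule r2; match: 0->4, 1->0, 2->1, 3->2, 4->8; deleted nodes 8; deleted edges (8,0,at); added nodes 12, 13; added edges (12,1,at); (13,2,at); result: nodes: 0:pl, 1:pl, 2:pl, 3:x1, 4:x2, 6:x3, 7:m, 10:m, 11:m, 12:m, 13:m edges: (0,4,pre); (0,6,pre); (2,3,pre); (3,1,post); (4,1,post); (4,2,post); (6,2,post); (7,1,at); (10,0,at); (11,1,at); (12,1,at); (13,2,at)
final:
nodes: 0:pl, 1:pl, 2:pl, 3:x1, 4:x2, 6:x3, 7:m, 10:m, 11:m, 12:m, 13:m
edges: (0,4,pre); (0,6,pre); (2,3,pre); (3,1,post); (4,1,post); (4,2,post); (6,2,post); (7,1,at); (10,0,at); (11,1,at); (12,1,at); (13,2,at)
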